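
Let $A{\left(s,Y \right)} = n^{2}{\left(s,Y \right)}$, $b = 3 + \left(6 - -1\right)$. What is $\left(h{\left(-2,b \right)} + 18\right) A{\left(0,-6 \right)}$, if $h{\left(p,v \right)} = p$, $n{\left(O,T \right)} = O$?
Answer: $0$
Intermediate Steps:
$b = 10$ ($b = 3 + \left(6 + 1\right) = 3 + 7 = 10$)
$A{\left(s,Y \right)} = s^{2}$
$\left(h{\left(-2,b \right)} + 18\right) A{\left(0,-6 \right)} = \left(-2 + 18\right) 0^{2} = 16 \cdot 0 = 0$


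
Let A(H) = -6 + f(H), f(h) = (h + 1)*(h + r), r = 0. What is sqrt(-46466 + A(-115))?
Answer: I*sqrt(33362) ≈ 182.65*I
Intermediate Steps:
f(h) = h*(1 + h) (f(h) = (h + 1)*(h + 0) = (1 + h)*h = h*(1 + h))
A(H) = -6 + H*(1 + H)
sqrt(-46466 + A(-115)) = sqrt(-46466 + (-6 - 115 + (-115)**2)) = sqrt(-46466 + (-6 - 115 + 13225)) = sqrt(-46466 + 13104) = sqrt(-33362) = I*sqrt(33362)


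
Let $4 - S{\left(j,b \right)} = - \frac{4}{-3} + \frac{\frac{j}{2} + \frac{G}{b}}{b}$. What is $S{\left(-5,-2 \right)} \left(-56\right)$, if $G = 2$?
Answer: $- \frac{154}{3} \approx -51.333$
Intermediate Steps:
$S{\left(j,b \right)} = \frac{8}{3} - \frac{\frac{j}{2} + \frac{2}{b}}{b}$ ($S{\left(j,b \right)} = 4 - \left(- \frac{4}{-3} + \frac{\frac{j}{2} + \frac{2}{b}}{b}\right) = 4 - \left(\left(-4\right) \left(- \frac{1}{3}\right) + \frac{j \frac{1}{2} + \frac{2}{b}}{b}\right) = 4 - \left(\frac{4}{3} + \frac{\frac{j}{2} + \frac{2}{b}}{b}\right) = \frac{8}{3} - \frac{\frac{j}{2} + \frac{2}{b}}{b}$)
$S{\left(-5,-2 \right)} \left(-56\right) = \left(\frac{8}{3} - \frac{2}{4} - - \frac{5}{2 \left(-2\right)}\right) \left(-56\right) = \left(\frac{8}{3} - \frac{1}{2} - \left(- \frac{5}{2}\right) \left(- \frac{1}{2}\right)\right) \left(-56\right) = \left(\frac{8}{3} - \frac{1}{2} - \frac{5}{4}\right) \left(-56\right) = \frac{11}{12} \left(-56\right) = - \frac{154}{3}$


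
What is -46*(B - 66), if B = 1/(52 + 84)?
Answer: 206425/68 ≈ 3035.7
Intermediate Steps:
B = 1/136 ≈ 0.0073529
-46*(B - 66) = -46*(1/136 - 66) = -46*(-8975/136) = 206425/68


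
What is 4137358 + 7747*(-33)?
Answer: 3881707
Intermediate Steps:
4137358 + 7747*(-33) = 4137358 - 255651 = 3881707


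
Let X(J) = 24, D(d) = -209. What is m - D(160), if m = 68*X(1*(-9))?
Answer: 1841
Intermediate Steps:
m = 1632 (m = 68*24 = 1632)
m - D(160) = 1632 - 1*(-209) = 1632 + 209 = 1841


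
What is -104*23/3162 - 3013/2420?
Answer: -7657873/3826020 ≈ -2.0015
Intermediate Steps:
-104*23/3162 - 3013/2420 = -2392*1/3162 - 3013*1/2420 = -1196/1581 - 3013/2420 = -7657873/3826020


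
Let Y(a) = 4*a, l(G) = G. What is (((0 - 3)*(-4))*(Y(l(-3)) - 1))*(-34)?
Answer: 5304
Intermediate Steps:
(((0 - 3)*(-4))*(Y(l(-3)) - 1))*(-34) = (((0 - 3)*(-4))*(4*(-3) - 1))*(-34) = ((-3*(-4))*(-12 - 1))*(-34) = (12*(-13))*(-34) = -156*(-34) = 5304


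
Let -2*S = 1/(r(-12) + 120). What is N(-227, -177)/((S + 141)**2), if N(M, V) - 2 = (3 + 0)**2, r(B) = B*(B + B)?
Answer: 7324416/13237653025 ≈ 0.00055330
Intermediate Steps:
r(B) = 2*B**2 (r(B) = B*(2*B) = 2*B**2)
N(M, V) = 11 (N(M, V) = 2 + (3 + 0)**2 = 2 + 3**2 = 2 + 9 = 11)
S = -1/816 (S = -1/(2*(2*(-12)**2 + 120)) = -1/(2*(2*144 + 120)) = -1/(2*(288 + 120)) = -1/2/408 = -1/2*1/408 = -1/816 ≈ -0.0012255)
N(-227, -177)/((S + 141)**2) = 11/((-1/816 + 141)**2) = 11/((115055/816)**2) = 11/(13237653025/665856) = 11*(665856/13237653025) = 7324416/13237653025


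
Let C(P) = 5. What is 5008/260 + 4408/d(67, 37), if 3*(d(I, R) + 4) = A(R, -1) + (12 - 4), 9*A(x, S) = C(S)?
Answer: -7697228/2015 ≈ -3820.0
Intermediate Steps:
A(x, S) = 5/9 (A(x, S) = (⅑)*5 = 5/9)
d(I, R) = -31/27 (d(I, R) = -4 + (5/9 + (12 - 4))/3 = -4 + (5/9 + 8)/3 = -4 + (⅓)*(77/9) = -4 + 77/27 = -31/27)
5008/260 + 4408/d(67, 37) = 5008/260 + 4408/(-31/27) = 5008*(1/260) + 4408*(-27/31) = 1252/65 - 119016/31 = -7697228/2015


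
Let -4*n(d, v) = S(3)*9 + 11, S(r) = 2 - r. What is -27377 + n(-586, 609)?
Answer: -54755/2 ≈ -27378.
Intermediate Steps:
n(d, v) = -½ (n(d, v) = -((2 - 1*3)*9 + 11)/4 = -((2 - 3)*9 + 11)/4 = -(-1*9 + 11)/4 = -(-9 + 11)/4 = -¼*2 = -½)
-27377 + n(-586, 609) = -27377 - ½ = -54755/2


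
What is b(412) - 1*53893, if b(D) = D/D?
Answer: -53892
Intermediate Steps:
b(D) = 1
b(412) - 1*53893 = 1 - 1*53893 = 1 - 53893 = -53892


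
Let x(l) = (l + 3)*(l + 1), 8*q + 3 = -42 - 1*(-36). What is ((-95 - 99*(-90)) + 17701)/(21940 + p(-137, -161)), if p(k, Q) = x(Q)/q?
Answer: -59661/1195 ≈ -49.926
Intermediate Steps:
q = -9/8 (q = -3/8 + (-42 - 1*(-36))/8 = -3/8 + (-42 + 36)/8 = -3/8 + (⅛)*(-6) = -3/8 - ¾ = -9/8 ≈ -1.1250)
x(l) = (1 + l)*(3 + l) (x(l) = (3 + l)*(1 + l) = (1 + l)*(3 + l))
p(k, Q) = -8/3 - 32*Q/9 - 8*Q²/9 (p(k, Q) = (3 + Q² + 4*Q)/(-9/8) = (3 + Q² + 4*Q)*(-8/9) = -8/3 - 32*Q/9 - 8*Q²/9)
((-95 - 99*(-90)) + 17701)/(21940 + p(-137, -161)) = ((-95 - 99*(-90)) + 17701)/(21940 + (-8/3 - 32/9*(-161) - 8/9*(-161)²)) = ((-95 + 8910) + 17701)/(21940 + (-8/3 + 5152/9 - 8/9*25921)) = (8815 + 17701)/(21940 + (-8/3 + 5152/9 - 207368/9)) = 26516/(21940 - 202240/9) = 26516/(-4780/9) = 26516*(-9/4780) = -59661/1195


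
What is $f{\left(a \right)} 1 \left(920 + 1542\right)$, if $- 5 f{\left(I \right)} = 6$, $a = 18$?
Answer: $- \frac{14772}{5} \approx -2954.4$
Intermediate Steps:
$f{\left(I \right)} = - \frac{6}{5}$ ($f{\left(I \right)} = \left(- \frac{1}{5}\right) 6 = - \frac{6}{5}$)
$f{\left(a \right)} 1 \left(920 + 1542\right) = \left(- \frac{6}{5}\right) 1 \left(920 + 1542\right) = \left(- \frac{6}{5}\right) 2462 = - \frac{14772}{5}$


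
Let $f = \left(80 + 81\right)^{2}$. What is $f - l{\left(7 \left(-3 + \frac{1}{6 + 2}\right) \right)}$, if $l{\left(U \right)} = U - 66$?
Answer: $\frac{208057}{8} \approx 26007.0$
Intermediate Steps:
$l{\left(U \right)} = -66 + U$
$f = 25921$ ($f = 161^{2} = 25921$)
$f - l{\left(7 \left(-3 + \frac{1}{6 + 2}\right) \right)} = 25921 - \left(-66 + 7 \left(-3 + \frac{1}{6 + 2}\right)\right) = 25921 - \left(-66 + 7 \left(-3 + \frac{1}{8}\right)\right) = 25921 - \left(-66 + 7 \left(- \frac{23}{8}\right)\right) = 25921 - \left(-66 - \frac{161}{8}\right) = 25921 - - \frac{689}{8} = 25921 + \frac{689}{8} = \frac{208057}{8}$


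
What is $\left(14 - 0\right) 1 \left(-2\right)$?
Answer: $-28$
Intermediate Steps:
$\left(14 - 0\right) 1 \left(-2\right) = \left(14 + 0\right) \left(-2\right) = 14 \left(-2\right) = -28$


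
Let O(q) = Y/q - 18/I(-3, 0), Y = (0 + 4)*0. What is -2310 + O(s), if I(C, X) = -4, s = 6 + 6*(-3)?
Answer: -4611/2 ≈ -2305.5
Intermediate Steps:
s = -12 (s = 6 - 18 = -12)
Y = 0 (Y = 4*0 = 0)
O(q) = 9/2 (O(q) = 0/q - 18/(-4) = 0 - 18*(-¼) = 0 + 9/2 = 9/2)
-2310 + O(s) = -2310 + 9/2 = -4611/2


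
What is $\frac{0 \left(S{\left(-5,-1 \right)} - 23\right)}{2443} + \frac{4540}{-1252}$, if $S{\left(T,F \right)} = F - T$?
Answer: $- \frac{1135}{313} \approx -3.6262$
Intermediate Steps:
$\frac{0 \left(S{\left(-5,-1 \right)} - 23\right)}{2443} + \frac{4540}{-1252} = \frac{0 \left(\left(-1 - -5\right) - 23\right)}{2443} + \frac{4540}{-1252} = 0 \left(\left(-1 + 5\right) - 23\right) \frac{1}{2443} + 4540 \left(- \frac{1}{1252}\right) = 0 \left(4 - 23\right) \frac{1}{2443} - \frac{1135}{313} = 0 \left(-19\right) \frac{1}{2443} - \frac{1135}{313} = 0 \cdot \frac{1}{2443} - \frac{1135}{313} = 0 - \frac{1135}{313} = - \frac{1135}{313}$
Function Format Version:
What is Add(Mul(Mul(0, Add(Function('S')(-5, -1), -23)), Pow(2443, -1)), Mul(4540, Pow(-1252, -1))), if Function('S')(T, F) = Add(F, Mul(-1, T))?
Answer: Rational(-1135, 313) ≈ -3.6262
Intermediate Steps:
Add(Mul(Mul(0, Add(Function('S')(-5, -1), -23)), Pow(2443, -1)), Mul(4540, Pow(-1252, -1))) = Add(Mul(Mul(0, Add(Add(-1, Mul(-1, -5)), -23)), Pow(2443, -1)), Mul(4540, Pow(-1252, -1))) = Add(Mul(Mul(0, Add(Add(-1, 5), -23)), Rational(1, 2443)), Mul(4540, Rational(-1, 1252))) = Add(Mul(Mul(0, Add(4, -23)), Rational(1, 2443)), Rational(-1135, 313)) = Add(Mul(Mul(0, -19), Rational(1, 2443)), Rational(-1135, 313)) = Add(Mul(0, Rational(1, 2443)), Rational(-1135, 313)) = Add(0, Rational(-1135, 313)) = Rational(-1135, 313)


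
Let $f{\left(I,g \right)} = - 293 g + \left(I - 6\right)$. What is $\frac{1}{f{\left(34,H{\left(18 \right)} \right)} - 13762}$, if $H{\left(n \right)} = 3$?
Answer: $- \frac{1}{14613} \approx -6.8432 \cdot 10^{-5}$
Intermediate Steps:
$f{\left(I,g \right)} = -6 + I - 293 g$ ($f{\left(I,g \right)} = - 293 g + \left(I - 6\right) = - 293 g + \left(-6 + I\right) = -6 + I - 293 g$)
$\frac{1}{f{\left(34,H{\left(18 \right)} \right)} - 13762} = \frac{1}{\left(-6 + 34 - 879\right) - 13762} = \frac{1}{-851 - 13762} = \frac{1}{-14613} = - \frac{1}{14613}$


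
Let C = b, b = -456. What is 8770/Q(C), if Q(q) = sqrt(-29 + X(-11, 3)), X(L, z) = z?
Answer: -4385*I*sqrt(26)/13 ≈ -1719.9*I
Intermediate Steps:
C = -456
Q(q) = I*sqrt(26) (Q(q) = sqrt(-29 + 3) = sqrt(-26) = I*sqrt(26))
8770/Q(C) = 8770/((I*sqrt(26))) = 8770*(-I*sqrt(26)/26) = -4385*I*sqrt(26)/13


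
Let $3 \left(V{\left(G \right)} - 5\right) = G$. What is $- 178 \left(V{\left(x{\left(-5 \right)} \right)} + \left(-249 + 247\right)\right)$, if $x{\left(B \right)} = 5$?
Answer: $- \frac{2492}{3} \approx -830.67$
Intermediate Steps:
$V{\left(G \right)} = 5 + \frac{G}{3}$
$- 178 \left(V{\left(x{\left(-5 \right)} \right)} + \left(-249 + 247\right)\right) = - 178 \left(\left(5 + \frac{1}{3} \cdot 5\right) + \left(-249 + 247\right)\right) = - 178 \left(\left(5 + \frac{5}{3}\right) - 2\right) = - 178 \left(\frac{20}{3} - 2\right) = \left(-178\right) \frac{14}{3} = - \frac{2492}{3}$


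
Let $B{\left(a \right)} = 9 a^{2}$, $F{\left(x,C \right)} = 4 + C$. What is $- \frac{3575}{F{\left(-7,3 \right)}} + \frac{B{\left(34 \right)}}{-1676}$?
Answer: $- \frac{1516132}{2933} \approx -516.92$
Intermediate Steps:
$- \frac{3575}{F{\left(-7,3 \right)}} + \frac{B{\left(34 \right)}}{-1676} = - \frac{3575}{4 + 3} + \frac{9 \cdot 34^{2}}{-1676} = - \frac{3575}{7} + 9 \cdot 1156 \left(- \frac{1}{1676}\right) = \left(-3575\right) \frac{1}{7} + 10404 \left(- \frac{1}{1676}\right) = - \frac{3575}{7} - \frac{2601}{419} = - \frac{1516132}{2933}$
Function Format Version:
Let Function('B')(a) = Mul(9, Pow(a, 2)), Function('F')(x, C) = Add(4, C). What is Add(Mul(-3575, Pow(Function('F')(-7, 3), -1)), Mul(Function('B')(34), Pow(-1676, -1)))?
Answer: Rational(-1516132, 2933) ≈ -516.92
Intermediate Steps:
Add(Mul(-3575, Pow(Function('F')(-7, 3), -1)), Mul(Function('B')(34), Pow(-1676, -1))) = Add(Mul(-3575, Pow(Add(4, 3), -1)), Mul(Mul(9, Pow(34, 2)), Pow(-1676, -1))) = Add(Mul(-3575, Pow(7, -1)), Mul(Mul(9, 1156), Rational(-1, 1676))) = Add(Mul(-3575, Rational(1, 7)), Mul(10404, Rational(-1, 1676))) = Add(Rational(-3575, 7), Rational(-2601, 419)) = Rational(-1516132, 2933)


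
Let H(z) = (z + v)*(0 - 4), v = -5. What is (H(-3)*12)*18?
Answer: 6912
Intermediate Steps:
H(z) = 20 - 4*z (H(z) = (z - 5)*(0 - 4) = (-5 + z)*(-4) = 20 - 4*z)
(H(-3)*12)*18 = ((20 - 4*(-3))*12)*18 = ((20 + 12)*12)*18 = (32*12)*18 = 384*18 = 6912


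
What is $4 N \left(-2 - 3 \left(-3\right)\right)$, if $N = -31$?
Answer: $-868$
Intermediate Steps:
$4 N \left(-2 - 3 \left(-3\right)\right) = 4 \left(-31\right) \left(-2 - 3 \left(-3\right)\right) = - 124 \left(-2 - -9\right) = - 124 \left(-2 + 9\right) = \left(-124\right) 7 = -868$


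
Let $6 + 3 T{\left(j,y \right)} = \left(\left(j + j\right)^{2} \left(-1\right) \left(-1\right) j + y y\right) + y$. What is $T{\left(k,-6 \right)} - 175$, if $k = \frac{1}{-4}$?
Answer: $- \frac{8017}{48} \approx -167.02$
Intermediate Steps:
$k = - \frac{1}{4} \approx -0.25$
$T{\left(j,y \right)} = -2 + \frac{y}{3} + \frac{y^{2}}{3} + \frac{4 j^{3}}{3}$ ($T{\left(j,y \right)} = -2 + \frac{\left(\left(j + j\right)^{2} \left(-1\right) \left(-1\right) j + y y\right) + y}{3} = -2 + \frac{\left(\left(2 j\right)^{2} \left(-1\right) \left(-1\right) j + y^{2}\right) + y}{3} = -2 + \frac{\left(4 j^{2} \left(-1\right) \left(-1\right) j + y^{2}\right) + y}{3} = -2 + \frac{\left(- 4 j^{2} \left(-1\right) j + y^{2}\right) + y}{3} = -2 + \frac{\left(4 j^{2} j + y^{2}\right) + y}{3} = -2 + \frac{\left(4 j^{3} + y^{2}\right) + y}{3} = -2 + \frac{\left(y^{2} + 4 j^{3}\right) + y}{3} = -2 + \frac{y + y^{2} + 4 j^{3}}{3} = -2 + \left(\frac{y}{3} + \frac{y^{2}}{3} + \frac{4 j^{3}}{3}\right) = -2 + \frac{y}{3} + \frac{y^{2}}{3} + \frac{4 j^{3}}{3}$)
$T{\left(k,-6 \right)} - 175 = \left(-2 + \frac{1}{3} \left(-6\right) + \frac{\left(-6\right)^{2}}{3} + \frac{4 \left(- \frac{1}{4}\right)^{3}}{3}\right) - 175 = \left(-2 - 2 + \frac{1}{3} \cdot 36 + \frac{4}{3} \left(- \frac{1}{64}\right)\right) - 175 = \left(-2 - 2 + 12 - \frac{1}{48}\right) - 175 = \frac{383}{48} - 175 = - \frac{8017}{48}$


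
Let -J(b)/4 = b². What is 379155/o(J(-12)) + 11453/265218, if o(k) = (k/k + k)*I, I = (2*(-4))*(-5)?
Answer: -436066573/26521800 ≈ -16.442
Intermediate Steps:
J(b) = -4*b²
I = 40 (I = -8*(-5) = 40)
o(k) = 40 + 40*k (o(k) = (k/k + k)*40 = (1 + k)*40 = 40 + 40*k)
379155/o(J(-12)) + 11453/265218 = 379155/(40 + 40*(-4*(-12)²)) + 11453/265218 = 379155/(40 + 40*(-4*144)) + 11453*(1/265218) = 379155/(40 + 40*(-576)) + 11453/265218 = 379155/(40 - 23040) + 11453/265218 = 379155/(-23000) + 11453/265218 = 379155*(-1/23000) + 11453/265218 = -3297/200 + 11453/265218 = -436066573/26521800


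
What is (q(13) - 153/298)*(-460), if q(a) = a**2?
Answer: -11548070/149 ≈ -77504.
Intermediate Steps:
(q(13) - 153/298)*(-460) = (13**2 - 153/298)*(-460) = (169 - 153*1/298)*(-460) = (169 - 153/298)*(-460) = (50209/298)*(-460) = -11548070/149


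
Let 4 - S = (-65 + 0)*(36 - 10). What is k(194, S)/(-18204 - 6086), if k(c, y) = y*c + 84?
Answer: -4696/347 ≈ -13.533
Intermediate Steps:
S = 1694 (S = 4 - (-65 + 0)*(36 - 10) = 4 - (-65)*26 = 4 - 1*(-1690) = 4 + 1690 = 1694)
k(c, y) = 84 + c*y (k(c, y) = c*y + 84 = 84 + c*y)
k(194, S)/(-18204 - 6086) = (84 + 194*1694)/(-18204 - 6086) = (84 + 328636)/(-24290) = 328720*(-1/24290) = -4696/347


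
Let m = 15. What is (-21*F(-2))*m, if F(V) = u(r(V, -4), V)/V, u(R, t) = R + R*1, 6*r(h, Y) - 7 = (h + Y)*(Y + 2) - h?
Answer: 2205/2 ≈ 1102.5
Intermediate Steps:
r(h, Y) = 7/6 - h/6 + (2 + Y)*(Y + h)/6 (r(h, Y) = 7/6 + ((h + Y)*(Y + 2) - h)/6 = 7/6 + ((Y + h)*(2 + Y) - h)/6 = 7/6 + ((2 + Y)*(Y + h) - h)/6 = 7/6 + (-h + (2 + Y)*(Y + h))/6 = 7/6 + (-h/6 + (2 + Y)*(Y + h)/6) = 7/6 - h/6 + (2 + Y)*(Y + h)/6)
u(R, t) = 2*R (u(R, t) = R + R = 2*R)
F(V) = (5 - V)/V (F(V) = (2*(7/6 + (1/3)*(-4) + V/6 + (1/6)*(-4)**2 + (1/6)*(-4)*V))/V = (2*(7/6 - 4/3 + V/6 + (1/6)*16 - 2*V/3))/V = (2*(7/6 - 4/3 + V/6 + 8/3 - 2*V/3))/V = (2*(5/2 - V/2))/V = (5 - V)/V)
(-21*F(-2))*m = -21*(5 - 1*(-2))/(-2)*15 = -(-21)*(5 + 2)/2*15 = -(-21)*7/2*15 = -21*(-7/2)*15 = (147/2)*15 = 2205/2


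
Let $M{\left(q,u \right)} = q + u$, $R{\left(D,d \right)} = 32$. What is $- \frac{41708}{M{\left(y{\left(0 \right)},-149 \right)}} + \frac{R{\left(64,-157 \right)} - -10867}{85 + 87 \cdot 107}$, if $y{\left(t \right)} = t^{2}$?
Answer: $\frac{56204129}{199958} \approx 281.08$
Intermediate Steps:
$- \frac{41708}{M{\left(y{\left(0 \right)},-149 \right)}} + \frac{R{\left(64,-157 \right)} - -10867}{85 + 87 \cdot 107} = - \frac{41708}{0^{2} - 149} + \frac{32 - -10867}{85 + 87 \cdot 107} = - \frac{41708}{0 - 149} + \frac{32 + 10867}{85 + 9309} = - \frac{41708}{-149} + \frac{10899}{9394} = \left(-41708\right) \left(- \frac{1}{149}\right) + 10899 \cdot \frac{1}{9394} = \frac{41708}{149} + \frac{1557}{1342} = \frac{56204129}{199958}$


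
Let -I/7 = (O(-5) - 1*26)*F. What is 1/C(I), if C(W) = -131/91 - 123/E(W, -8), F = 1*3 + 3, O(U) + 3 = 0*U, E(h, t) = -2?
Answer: 182/10931 ≈ 0.016650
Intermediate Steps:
O(U) = -3 (O(U) = -3 + 0*U = -3 + 0 = -3)
F = 6 (F = 3 + 3 = 6)
I = 1218 (I = -7*(-3 - 1*26)*6 = -7*(-3 - 26)*6 = -(-203)*6 = -7*(-174) = 1218)
C(W) = 10931/182 (C(W) = -131/91 - 123/(-2) = -131*1/91 - 123*(-1/2) = -131/91 + 123/2 = 10931/182)
1/C(I) = 1/(10931/182) = 182/10931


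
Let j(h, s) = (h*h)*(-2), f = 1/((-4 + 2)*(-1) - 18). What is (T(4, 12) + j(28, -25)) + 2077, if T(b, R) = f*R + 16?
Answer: 2097/4 ≈ 524.25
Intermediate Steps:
f = -1/16 (f = 1/(-2*(-1) - 18) = 1/(2 - 18) = 1/(-16) = -1/16 ≈ -0.062500)
j(h, s) = -2*h² (j(h, s) = h²*(-2) = -2*h²)
T(b, R) = 16 - R/16 (T(b, R) = -R/16 + 16 = 16 - R/16)
(T(4, 12) + j(28, -25)) + 2077 = ((16 - 1/16*12) - 2*28²) + 2077 = ((16 - ¾) - 2*784) + 2077 = (61/4 - 1568) + 2077 = -6211/4 + 2077 = 2097/4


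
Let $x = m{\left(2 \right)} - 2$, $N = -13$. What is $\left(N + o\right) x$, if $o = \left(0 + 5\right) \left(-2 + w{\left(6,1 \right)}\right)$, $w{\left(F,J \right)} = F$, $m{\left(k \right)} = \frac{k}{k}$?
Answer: $-7$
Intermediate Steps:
$m{\left(k \right)} = 1$
$o = 20$ ($o = \left(0 + 5\right) \left(-2 + 6\right) = 5 \cdot 4 = 20$)
$x = -1$ ($x = 1 - 2 = -1$)
$\left(N + o\right) x = \left(-13 + 20\right) \left(-1\right) = 7 \left(-1\right) = -7$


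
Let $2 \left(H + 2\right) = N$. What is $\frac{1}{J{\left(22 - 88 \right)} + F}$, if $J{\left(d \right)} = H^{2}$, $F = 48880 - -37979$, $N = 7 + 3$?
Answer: $\frac{1}{86868} \approx 1.1512 \cdot 10^{-5}$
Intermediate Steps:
$N = 10$
$H = 3$ ($H = -2 + \frac{1}{2} \cdot 10 = -2 + 5 = 3$)
$F = 86859$ ($F = 48880 + 37979 = 86859$)
$J{\left(d \right)} = 9$ ($J{\left(d \right)} = 3^{2} = 9$)
$\frac{1}{J{\left(22 - 88 \right)} + F} = \frac{1}{9 + 86859} = \frac{1}{86868}$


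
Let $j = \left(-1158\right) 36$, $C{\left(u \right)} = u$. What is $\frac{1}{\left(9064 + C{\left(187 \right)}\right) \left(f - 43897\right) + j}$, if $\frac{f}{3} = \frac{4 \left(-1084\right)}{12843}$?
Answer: $- \frac{4281}{1738694778971} \approx -2.4622 \cdot 10^{-9}$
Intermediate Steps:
$f = - \frac{4336}{4281}$ ($f = 3 \frac{4 \left(-1084\right)}{12843} = 3 \left(\left(-4336\right) \frac{1}{12843}\right) = 3 \left(- \frac{4336}{12843}\right) = - \frac{4336}{4281} \approx -1.0128$)
$j = -41688$
$\frac{1}{\left(9064 + C{\left(187 \right)}\right) \left(f - 43897\right) + j} = \frac{1}{\left(9064 + 187\right) \left(- \frac{4336}{4281} - 43897\right) - 41688} = \frac{1}{9251 \left(- \frac{187927393}{4281}\right) - 41688} = \frac{1}{- \frac{1738516312643}{4281} - 41688} = \frac{1}{- \frac{1738694778971}{4281}} = - \frac{4281}{1738694778971}$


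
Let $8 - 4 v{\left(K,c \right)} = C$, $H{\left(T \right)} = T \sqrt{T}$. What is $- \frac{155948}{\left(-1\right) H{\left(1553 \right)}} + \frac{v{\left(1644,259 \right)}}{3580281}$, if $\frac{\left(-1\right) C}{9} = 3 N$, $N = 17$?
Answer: $\frac{467}{14321124} + \frac{155948 \sqrt{1553}}{2411809} \approx 2.5482$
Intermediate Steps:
$H{\left(T \right)} = T^{\frac{3}{2}}$
$C = -459$ ($C = - 9 \cdot 3 \cdot 17 = \left(-9\right) 51 = -459$)
$v{\left(K,c \right)} = \frac{467}{4}$ ($v{\left(K,c \right)} = 2 - - \frac{459}{4} = 2 + \frac{459}{4} = \frac{467}{4}$)
$- \frac{155948}{\left(-1\right) H{\left(1553 \right)}} + \frac{v{\left(1644,259 \right)}}{3580281} = - \frac{155948}{\left(-1\right) 1553^{\frac{3}{2}}} + \frac{467}{4 \cdot 3580281} = - \frac{155948}{\left(-1\right) 1553 \sqrt{1553}} + \frac{467}{4} \cdot \frac{1}{3580281} = - \frac{155948}{\left(-1553\right) \sqrt{1553}} + \frac{467}{14321124} = - 155948 \left(- \frac{\sqrt{1553}}{2411809}\right) + \frac{467}{14321124} = \frac{155948 \sqrt{1553}}{2411809} + \frac{467}{14321124} = \frac{467}{14321124} + \frac{155948 \sqrt{1553}}{2411809}$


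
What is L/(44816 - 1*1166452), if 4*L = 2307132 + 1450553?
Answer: -3757685/4486544 ≈ -0.83755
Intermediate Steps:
L = 3757685/4 (L = (2307132 + 1450553)/4 = (1/4)*3757685 = 3757685/4 ≈ 9.3942e+5)
L/(44816 - 1*1166452) = 3757685/(4*(44816 - 1*1166452)) = 3757685/(4*(44816 - 1166452)) = (3757685/4)/(-1121636) = (3757685/4)*(-1/1121636) = -3757685/4486544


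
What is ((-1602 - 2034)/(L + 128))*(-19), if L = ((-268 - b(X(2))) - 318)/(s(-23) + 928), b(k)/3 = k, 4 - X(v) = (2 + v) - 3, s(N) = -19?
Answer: 62797356/115757 ≈ 542.49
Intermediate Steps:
X(v) = 5 - v (X(v) = 4 - ((2 + v) - 3) = 4 - (-1 + v) = 4 + (1 - v) = 5 - v)
b(k) = 3*k
L = -595/909 (L = ((-268 - 3*(5 - 1*2)) - 318)/(-19 + 928) = ((-268 - 3*(5 - 2)) - 318)/909 = ((-268 - 3*3) - 318)*(1/909) = ((-268 - 1*9) - 318)*(1/909) = ((-268 - 9) - 318)*(1/909) = (-277 - 318)*(1/909) = -595*1/909 = -595/909 ≈ -0.65457)
((-1602 - 2034)/(L + 128))*(-19) = ((-1602 - 2034)/(-595/909 + 128))*(-19) = -3636/115757/909*(-19) = -3636*909/115757*(-19) = -3305124/115757*(-19) = 62797356/115757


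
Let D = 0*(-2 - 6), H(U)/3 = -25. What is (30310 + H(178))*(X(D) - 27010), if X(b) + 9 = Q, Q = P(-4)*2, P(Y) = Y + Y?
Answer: -817403225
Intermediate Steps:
H(U) = -75 (H(U) = 3*(-25) = -75)
P(Y) = 2*Y
D = 0 (D = 0*(-8) = 0)
Q = -16 (Q = (2*(-4))*2 = -8*2 = -16)
X(b) = -25 (X(b) = -9 - 16 = -25)
(30310 + H(178))*(X(D) - 27010) = (30310 - 75)*(-25 - 27010) = 30235*(-27035) = -817403225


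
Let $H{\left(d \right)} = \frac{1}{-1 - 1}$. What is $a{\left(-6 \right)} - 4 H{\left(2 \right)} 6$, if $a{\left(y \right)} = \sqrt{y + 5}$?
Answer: $12 i \approx 12.0 i$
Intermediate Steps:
$H{\left(d \right)} = - \frac{1}{2}$ ($H{\left(d \right)} = \frac{1}{-2} = - \frac{1}{2}$)
$a{\left(y \right)} = \sqrt{5 + y}$
$a{\left(-6 \right)} - 4 H{\left(2 \right)} 6 = \sqrt{5 - 6} \left(-4\right) \left(- \frac{1}{2}\right) 6 = \sqrt{-1} \cdot 2 \cdot 6 = i 12 = 12 i$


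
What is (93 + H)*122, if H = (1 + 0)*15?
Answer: 13176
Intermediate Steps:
H = 15 (H = 1*15 = 15)
(93 + H)*122 = (93 + 15)*122 = 108*122 = 13176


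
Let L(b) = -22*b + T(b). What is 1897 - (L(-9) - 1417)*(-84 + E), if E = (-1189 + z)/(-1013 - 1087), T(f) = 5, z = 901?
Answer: -17484689/175 ≈ -99913.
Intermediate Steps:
E = 24/175 (E = (-1189 + 901)/(-1013 - 1087) = -288/(-2100) = -288*(-1/2100) = 24/175 ≈ 0.13714)
L(b) = 5 - 22*b (L(b) = -22*b + 5 = 5 - 22*b)
1897 - (L(-9) - 1417)*(-84 + E) = 1897 - ((5 - 22*(-9)) - 1417)*(-84 + 24/175) = 1897 - ((5 + 198) - 1417)*(-14676)/175 = 1897 - (203 - 1417)*(-14676)/175 = 1897 - (-1214)*(-14676)/175 = 1897 - 1*17816664/175 = 1897 - 17816664/175 = -17484689/175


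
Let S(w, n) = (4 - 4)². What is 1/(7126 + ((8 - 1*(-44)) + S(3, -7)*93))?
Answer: 1/7178 ≈ 0.00013931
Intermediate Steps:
S(w, n) = 0 (S(w, n) = 0² = 0)
1/(7126 + ((8 - 1*(-44)) + S(3, -7)*93)) = 1/(7126 + ((8 - 1*(-44)) + 0*93)) = 1/(7126 + ((8 + 44) + 0)) = 1/(7126 + (52 + 0)) = 1/(7126 + 52) = 1/7178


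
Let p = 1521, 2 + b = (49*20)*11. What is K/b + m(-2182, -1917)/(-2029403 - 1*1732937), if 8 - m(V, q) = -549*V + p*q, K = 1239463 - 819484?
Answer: 33947583389/881532620 ≈ 38.510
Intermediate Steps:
b = 10778 (b = -2 + (49*20)*11 = -2 + 980*11 = -2 + 10780 = 10778)
K = 419979
m(V, q) = 8 - 1521*q + 549*V (m(V, q) = 8 - (-549*V + 1521*q) = 8 + (-1521*q + 549*V) = 8 - 1521*q + 549*V)
K/b + m(-2182, -1917)/(-2029403 - 1*1732937) = 419979/10778 + (8 - 1521*(-1917) + 549*(-2182))/(-2029403 - 1*1732937) = 419979*(1/10778) + (8 + 2915757 - 1197918)/(-2029403 - 1732937) = 419979/10778 + 1717847/(-3762340) = 419979/10778 + 1717847*(-1/3762340) = 419979/10778 - 74689/163580 = 33947583389/881532620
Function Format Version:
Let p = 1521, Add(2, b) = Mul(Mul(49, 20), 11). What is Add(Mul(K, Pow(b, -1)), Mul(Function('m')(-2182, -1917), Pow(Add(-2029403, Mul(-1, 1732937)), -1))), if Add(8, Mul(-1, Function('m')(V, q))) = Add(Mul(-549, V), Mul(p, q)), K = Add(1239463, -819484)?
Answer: Rational(33947583389, 881532620) ≈ 38.510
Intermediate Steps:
b = 10778 (b = Add(-2, Mul(Mul(49, 20), 11)) = Add(-2, Mul(980, 11)) = Add(-2, 10780) = 10778)
K = 419979
Function('m')(V, q) = Add(8, Mul(-1521, q), Mul(549, V)) (Function('m')(V, q) = Add(8, Mul(-1, Add(Mul(-549, V), Mul(1521, q)))) = Add(8, Add(Mul(-1521, q), Mul(549, V))) = Add(8, Mul(-1521, q), Mul(549, V)))
Add(Mul(K, Pow(b, -1)), Mul(Function('m')(-2182, -1917), Pow(Add(-2029403, Mul(-1, 1732937)), -1))) = Add(Mul(419979, Pow(10778, -1)), Mul(Add(8, Mul(-1521, -1917), Mul(549, -2182)), Pow(Add(-2029403, Mul(-1, 1732937)), -1))) = Add(Mul(419979, Rational(1, 10778)), Mul(Add(8, 2915757, -1197918), Pow(Add(-2029403, -1732937), -1))) = Add(Rational(419979, 10778), Mul(1717847, Pow(-3762340, -1))) = Add(Rational(419979, 10778), Mul(1717847, Rational(-1, 3762340))) = Add(Rational(419979, 10778), Rational(-74689, 163580)) = Rational(33947583389, 881532620)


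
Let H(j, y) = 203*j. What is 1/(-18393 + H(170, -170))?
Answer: 1/16117 ≈ 6.2046e-5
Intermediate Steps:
1/(-18393 + H(170, -170)) = 1/(-18393 + 203*170) = 1/(-18393 + 34510) = 1/16117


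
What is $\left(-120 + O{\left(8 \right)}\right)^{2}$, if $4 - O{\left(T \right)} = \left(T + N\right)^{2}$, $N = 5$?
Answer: $81225$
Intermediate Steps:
$O{\left(T \right)} = 4 - \left(5 + T\right)^{2}$ ($O{\left(T \right)} = 4 - \left(T + 5\right)^{2} = 4 - \left(5 + T\right)^{2}$)
$\left(-120 + O{\left(8 \right)}\right)^{2} = \left(-120 + \left(4 - \left(5 + 8\right)^{2}\right)\right)^{2} = \left(-120 + \left(4 - 13^{2}\right)\right)^{2} = \left(-120 + \left(4 - 169\right)\right)^{2} = \left(-120 - 165\right)^{2} = \left(-285\right)^{2} = 81225$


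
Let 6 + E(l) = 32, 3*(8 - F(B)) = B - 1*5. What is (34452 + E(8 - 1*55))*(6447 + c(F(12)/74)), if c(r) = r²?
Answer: 5477420511643/24642 ≈ 2.2228e+8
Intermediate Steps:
F(B) = 29/3 - B/3 (F(B) = 8 - (B - 1*5)/3 = 8 - (B - 5)/3 = 8 - (-5 + B)/3 = 8 + (5/3 - B/3) = 29/3 - B/3)
E(l) = 26 (E(l) = -6 + 32 = 26)
(34452 + E(8 - 1*55))*(6447 + c(F(12)/74)) = (34452 + 26)*(6447 + ((29/3 - ⅓*12)/74)²) = 34478*(6447 + ((29/3 - 4)*(1/74))²) = 34478*(6447 + ((17/3)*(1/74))²) = 34478*(6447 + (17/222)²) = 34478*(6447 + 289/49284) = 34478*(317734237/49284) = 5477420511643/24642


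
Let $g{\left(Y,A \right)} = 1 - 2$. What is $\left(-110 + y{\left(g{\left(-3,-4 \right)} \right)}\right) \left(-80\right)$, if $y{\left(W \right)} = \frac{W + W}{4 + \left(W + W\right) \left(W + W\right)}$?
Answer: $8820$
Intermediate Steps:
$g{\left(Y,A \right)} = -1$ ($g{\left(Y,A \right)} = 1 - 2 = -1$)
$y{\left(W \right)} = \frac{2 W}{4 + 4 W^{2}}$ ($y{\left(W \right)} = \frac{2 W}{4 + 2 W 2 W} = \frac{2 W}{4 + 4 W^{2}}$)
$\left(-110 + y{\left(g{\left(-3,-4 \right)} \right)}\right) \left(-80\right) = \left(-110 + \frac{1}{2} \left(-1\right) \frac{1}{1 + \left(-1\right)^{2}}\right) \left(-80\right) = \left(-110 + \frac{1}{2} \left(-1\right) \frac{1}{1 + 1}\right) \left(-80\right) = \left(-110 + \frac{1}{2} \left(-1\right) \frac{1}{2}\right) \left(-80\right) = \left(-110 - \frac{1}{4}\right) \left(-80\right) = \left(- \frac{441}{4}\right) \left(-80\right) = 8820$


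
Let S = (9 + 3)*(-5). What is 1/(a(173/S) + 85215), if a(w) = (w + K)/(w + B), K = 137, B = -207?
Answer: 12593/1073104448 ≈ 1.1735e-5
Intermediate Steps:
S = -60 (S = 12*(-5) = -60)
a(w) = (137 + w)/(-207 + w) (a(w) = (w + 137)/(w - 207) = (137 + w)/(-207 + w))
1/(a(173/S) + 85215) = 1/((137 + 173/(-60))/(-207 + 173/(-60)) + 85215) = 1/((137 + 173*(-1/60))/(-207 + 173*(-1/60)) + 85215) = 1/((137 - 173/60)/(-207 - 173/60) + 85215) = 1/((8047/60)/(-12593/60) + 85215) = 1/(-60/12593*8047/60 + 85215) = 1/(-8047/12593 + 85215) = 1/(1073104448/12593) = 12593/1073104448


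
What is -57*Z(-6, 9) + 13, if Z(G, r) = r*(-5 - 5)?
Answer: 5143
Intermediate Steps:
Z(G, r) = -10*r (Z(G, r) = r*(-10) = -10*r)
-57*Z(-6, 9) + 13 = -(-570)*9 + 13 = -57*(-90) + 13 = 5130 + 13 = 5143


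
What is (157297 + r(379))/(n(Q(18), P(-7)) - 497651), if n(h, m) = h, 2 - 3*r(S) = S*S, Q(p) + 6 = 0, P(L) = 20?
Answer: -328252/1492971 ≈ -0.21986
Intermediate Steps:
Q(p) = -6 (Q(p) = -6 + 0 = -6)
r(S) = 2/3 - S**2/3 (r(S) = 2/3 - S*S/3 = 2/3 - S**2/3)
(157297 + r(379))/(n(Q(18), P(-7)) - 497651) = (157297 + (2/3 - 1/3*379**2))/(-6 - 497651) = (157297 + (2/3 - 1/3*143641))/(-497657) = (157297 + (2/3 - 143641/3))*(-1/497657) = (157297 - 143639/3)*(-1/497657) = (328252/3)*(-1/497657) = -328252/1492971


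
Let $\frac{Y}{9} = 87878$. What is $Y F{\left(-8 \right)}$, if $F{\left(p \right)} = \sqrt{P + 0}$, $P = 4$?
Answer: $1581804$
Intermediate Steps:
$Y = 790902$ ($Y = 9 \cdot 87878 = 790902$)
$F{\left(p \right)} = 2$ ($F{\left(p \right)} = \sqrt{4 + 0} = \sqrt{4} = 2$)
$Y F{\left(-8 \right)} = 790902 \cdot 2 = 1581804$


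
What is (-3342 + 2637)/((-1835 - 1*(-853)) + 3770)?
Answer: -705/2788 ≈ -0.25287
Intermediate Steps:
(-3342 + 2637)/((-1835 - 1*(-853)) + 3770) = -705/((-1835 + 853) + 3770) = -705/(-982 + 3770) = -705/2788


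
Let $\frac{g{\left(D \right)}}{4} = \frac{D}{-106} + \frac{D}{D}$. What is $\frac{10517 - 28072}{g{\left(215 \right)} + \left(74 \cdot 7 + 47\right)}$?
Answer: $- \frac{930415}{29727} \approx -31.299$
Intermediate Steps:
$g{\left(D \right)} = 4 - \frac{2 D}{53}$ ($g{\left(D \right)} = 4 \left(\frac{D}{-106} + \frac{D}{D}\right) = 4 \left(D \left(- \frac{1}{106}\right) + 1\right) = 4 \left(- \frac{D}{106} + 1\right) = 4 \left(1 - \frac{D}{106}\right) = 4 - \frac{2 D}{53}$)
$\frac{10517 - 28072}{g{\left(215 \right)} + \left(74 \cdot 7 + 47\right)} = \frac{10517 - 28072}{\left(4 - \frac{430}{53}\right) + \left(74 \cdot 7 + 47\right)} = - \frac{17555}{\left(4 - \frac{430}{53}\right) + \left(518 + 47\right)} = - \frac{17555}{- \frac{218}{53} + 565} = - \frac{17555}{\frac{29727}{53}} = \left(-17555\right) \frac{53}{29727} = - \frac{930415}{29727}$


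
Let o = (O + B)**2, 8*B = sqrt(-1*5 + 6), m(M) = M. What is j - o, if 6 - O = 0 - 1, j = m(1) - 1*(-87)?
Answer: 2383/64 ≈ 37.234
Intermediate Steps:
B = 1/8 (B = sqrt(-1*5 + 6)/8 = sqrt(-5 + 6)/8 = sqrt(1)/8 = (1/8)*1 = 1/8 ≈ 0.12500)
j = 88 (j = 1 - 1*(-87) = 1 + 87 = 88)
O = 7 (O = 6 - (0 - 1) = 6 - 1*(-1) = 6 + 1 = 7)
o = 3249/64 (o = (7 + 1/8)**2 = (57/8)**2 = 3249/64 ≈ 50.766)
j - o = 88 - 1*3249/64 = 88 - 3249/64 = 2383/64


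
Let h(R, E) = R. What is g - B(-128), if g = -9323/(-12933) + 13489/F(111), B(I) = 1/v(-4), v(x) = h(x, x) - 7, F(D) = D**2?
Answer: 371320957/194758047 ≈ 1.9066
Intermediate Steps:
v(x) = -7 + x (v(x) = x - 7 = -7 + x)
B(I) = -1/11 (B(I) = 1/(-7 - 4) = 1/(-11) = -1/11)
g = 32146880/17705277 (g = -9323/(-12933) + 13489/(111**2) = -9323*(-1/12933) + 13489/12321 = 9323/12933 + 13489*(1/12321) = 9323/12933 + 13489/12321 = 32146880/17705277 ≈ 1.8157)
g - B(-128) = 32146880/17705277 - 1*(-1/11) = 32146880/17705277 + 1/11 = 371320957/194758047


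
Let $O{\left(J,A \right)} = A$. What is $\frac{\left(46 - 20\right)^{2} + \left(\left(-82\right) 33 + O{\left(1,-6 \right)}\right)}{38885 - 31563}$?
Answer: $- \frac{1018}{3661} \approx -0.27807$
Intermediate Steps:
$\frac{\left(46 - 20\right)^{2} + \left(\left(-82\right) 33 + O{\left(1,-6 \right)}\right)}{38885 - 31563} = \frac{\left(46 - 20\right)^{2} - 2712}{38885 - 31563} = \frac{26^{2} - 2712}{7322} = \left(676 - 2712\right) \frac{1}{7322} = \left(-2036\right) \frac{1}{7322} = - \frac{1018}{3661}$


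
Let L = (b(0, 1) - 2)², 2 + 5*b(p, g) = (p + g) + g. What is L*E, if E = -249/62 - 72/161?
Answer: -89106/4991 ≈ -17.853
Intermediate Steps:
b(p, g) = -⅖ + p/5 + 2*g/5 (b(p, g) = -⅖ + ((p + g) + g)/5 = -⅖ + ((g + p) + g)/5 = -⅖ + (p + 2*g)/5 = -⅖ + (p/5 + 2*g/5) = -⅖ + p/5 + 2*g/5)
E = -44553/9982 (E = -249*1/62 - 72*1/161 = -249/62 - 72/161 = -44553/9982 ≈ -4.4633)
L = 4 (L = ((-⅖ + (⅕)*0 + (⅖)*1) - 2)² = ((-⅖ + 0 + ⅖) - 2)² = (0 - 2)² = (-2)² = 4)
L*E = 4*(-44553/9982) = -89106/4991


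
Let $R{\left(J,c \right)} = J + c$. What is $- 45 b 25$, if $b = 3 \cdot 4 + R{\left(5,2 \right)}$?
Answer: $-21375$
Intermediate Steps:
$b = 19$ ($b = 3 \cdot 4 + \left(5 + 2\right) = 12 + 7 = 19$)
$- 45 b 25 = \left(-45\right) 19 \cdot 25 = \left(-855\right) 25 = -21375$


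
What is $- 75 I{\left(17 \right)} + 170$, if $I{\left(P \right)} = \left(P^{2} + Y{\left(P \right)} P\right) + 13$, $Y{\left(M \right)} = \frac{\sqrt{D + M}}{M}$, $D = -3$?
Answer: $-22480 - 75 \sqrt{14} \approx -22761.0$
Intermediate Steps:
$Y{\left(M \right)} = \frac{\sqrt{-3 + M}}{M}$
$I{\left(P \right)} = 13 + P^{2} + \sqrt{-3 + P}$ ($I{\left(P \right)} = \left(P^{2} + \frac{\sqrt{-3 + P}}{P} P\right) + 13 = \left(P^{2} + \sqrt{-3 + P}\right) + 13 = 13 + P^{2} + \sqrt{-3 + P}$)
$- 75 I{\left(17 \right)} + 170 = - 75 \left(13 + 17^{2} + \sqrt{-3 + 17}\right) + 170 = - 75 \left(13 + 289 + \sqrt{14}\right) + 170 = - 75 \left(302 + \sqrt{14}\right) + 170 = \left(-22650 - 75 \sqrt{14}\right) + 170 = -22480 - 75 \sqrt{14}$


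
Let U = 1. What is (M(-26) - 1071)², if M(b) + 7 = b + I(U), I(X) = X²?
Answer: 1216609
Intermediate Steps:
M(b) = -6 + b (M(b) = -7 + (b + 1²) = -7 + (b + 1) = -7 + (1 + b) = -6 + b)
(M(-26) - 1071)² = ((-6 - 26) - 1071)² = (-32 - 1071)² = (-1103)² = 1216609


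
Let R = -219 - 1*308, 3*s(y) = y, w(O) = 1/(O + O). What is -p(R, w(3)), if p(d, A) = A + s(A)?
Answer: -2/9 ≈ -0.22222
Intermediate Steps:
w(O) = 1/(2*O)
s(y) = y/3
R = -527 (R = -219 - 308 = -527)
p(d, A) = 4*A/3 (p(d, A) = A + A/3 = 4*A/3)
-p(R, w(3)) = -4*(1/2)/3/3 = -4*(1/2)*(1/3)/3 = -4/(3*6) = -1*2/9 = -2/9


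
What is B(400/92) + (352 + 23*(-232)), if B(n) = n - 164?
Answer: -118304/23 ≈ -5143.6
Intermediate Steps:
B(n) = -164 + n
B(400/92) + (352 + 23*(-232)) = (-164 + 400/92) + (352 + 23*(-232)) = (-164 + 400*(1/92)) + (352 - 5336) = (-164 + 100/23) - 4984 = -3672/23 - 4984 = -118304/23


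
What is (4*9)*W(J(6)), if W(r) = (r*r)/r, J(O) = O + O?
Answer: 432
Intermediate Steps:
J(O) = 2*O
W(r) = r (W(r) = r**2/r = r)
(4*9)*W(J(6)) = (4*9)*(2*6) = 36*12 = 432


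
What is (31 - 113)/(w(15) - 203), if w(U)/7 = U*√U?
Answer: -1189/8869 - 615*√15/8869 ≈ -0.40263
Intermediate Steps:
w(U) = 7*U^(3/2) (w(U) = 7*(U*√U) = 7*U^(3/2))
(31 - 113)/(w(15) - 203) = (31 - 113)/(7*15^(3/2) - 203) = -82/(7*(15*√15) - 203) = -82/(105*√15 - 203) = -82/(-203 + 105*√15)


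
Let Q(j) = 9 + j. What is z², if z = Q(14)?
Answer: 529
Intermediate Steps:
z = 23 (z = 9 + 14 = 23)
z² = 23² = 529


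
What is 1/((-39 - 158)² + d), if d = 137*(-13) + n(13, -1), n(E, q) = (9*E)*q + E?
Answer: 1/36924 ≈ 2.7083e-5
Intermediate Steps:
n(E, q) = E + 9*E*q (n(E, q) = 9*E*q + E = E + 9*E*q)
d = -1885 (d = 137*(-13) + 13*(1 + 9*(-1)) = -1781 + 13*(1 - 9) = -1781 + 13*(-8) = -1781 - 104 = -1885)
1/((-39 - 158)² + d) = 1/((-39 - 158)² - 1885) = 1/((-197)² - 1885) = 1/(38809 - 1885) = 1/36924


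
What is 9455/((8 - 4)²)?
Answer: 9455/16 ≈ 590.94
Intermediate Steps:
9455/((8 - 4)²) = 9455/(4²) = 9455/16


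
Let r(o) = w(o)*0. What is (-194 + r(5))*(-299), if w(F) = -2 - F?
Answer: 58006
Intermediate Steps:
r(o) = 0 (r(o) = (-2 - o)*0 = 0)
(-194 + r(5))*(-299) = (-194 + 0)*(-299) = -194*(-299) = 58006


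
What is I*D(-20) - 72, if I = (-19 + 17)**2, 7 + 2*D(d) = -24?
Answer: -134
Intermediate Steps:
D(d) = -31/2 (D(d) = -7/2 + (1/2)*(-24) = -7/2 - 12 = -31/2)
I = 4 (I = (-2)**2 = 4)
I*D(-20) - 72 = 4*(-31/2) - 72 = -62 - 72 = -134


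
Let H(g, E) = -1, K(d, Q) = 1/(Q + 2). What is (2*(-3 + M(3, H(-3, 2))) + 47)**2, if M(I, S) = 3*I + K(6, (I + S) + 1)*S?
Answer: 85849/25 ≈ 3434.0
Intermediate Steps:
K(d, Q) = 1/(2 + Q)
M(I, S) = 3*I + S/(3 + I + S) (M(I, S) = 3*I + S/(2 + ((I + S) + 1)) = 3*I + S/(2 + (1 + I + S)) = 3*I + S/(3 + I + S))
(2*(-3 + M(3, H(-3, 2))) + 47)**2 = (2*(-3 + (-1 + 3*3*(3 + 3 - 1))/(3 + 3 - 1)) + 47)**2 = (2*(-3 + (-1 + 3*3*5)/5) + 47)**2 = (2*(-3 + (-1 + 45)/5) + 47)**2 = (2*(-3 + (1/5)*44) + 47)**2 = (2*(-3 + 44/5) + 47)**2 = (2*(29/5) + 47)**2 = (58/5 + 47)**2 = (293/5)**2 = 85849/25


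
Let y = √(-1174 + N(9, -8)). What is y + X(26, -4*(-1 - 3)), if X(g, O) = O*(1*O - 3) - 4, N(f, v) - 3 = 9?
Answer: 204 + I*√1162 ≈ 204.0 + 34.088*I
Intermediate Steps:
N(f, v) = 12 (N(f, v) = 3 + 9 = 12)
y = I*√1162 (y = √(-1174 + 12) = √(-1162) = I*√1162 ≈ 34.088*I)
X(g, O) = -4 + O*(-3 + O) (X(g, O) = O*(O - 3) - 4 = O*(-3 + O) - 4 = -4 + O*(-3 + O))
y + X(26, -4*(-1 - 3)) = I*√1162 + (-4 + (-4*(-1 - 3))² - (-12)*(-1 - 3)) = I*√1162 + (-4 + (-4*(-4))² - (-12)*(-4)) = I*√1162 + (-4 + 16² - 3*16) = I*√1162 + (-4 + 256 - 48) = I*√1162 + 204 = 204 + I*√1162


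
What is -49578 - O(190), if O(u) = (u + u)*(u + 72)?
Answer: -149138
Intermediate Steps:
O(u) = 2*u*(72 + u) (O(u) = (2*u)*(72 + u) = 2*u*(72 + u))
-49578 - O(190) = -49578 - 2*190*(72 + 190) = -49578 - 2*190*262 = -49578 - 1*99560 = -49578 - 99560 = -149138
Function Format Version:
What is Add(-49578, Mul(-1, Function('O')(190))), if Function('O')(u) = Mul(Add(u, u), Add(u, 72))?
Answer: -149138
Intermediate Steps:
Function('O')(u) = Mul(2, u, Add(72, u)) (Function('O')(u) = Mul(Mul(2, u), Add(72, u)) = Mul(2, u, Add(72, u)))
Add(-49578, Mul(-1, Function('O')(190))) = Add(-49578, Mul(-1, Mul(2, 190, Add(72, 190)))) = Add(-49578, Mul(-1, Mul(2, 190, 262))) = Add(-49578, Mul(-1, 99560)) = Add(-49578, -99560) = -149138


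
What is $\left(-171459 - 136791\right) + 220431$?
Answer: $-87819$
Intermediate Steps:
$\left(-171459 - 136791\right) + 220431 = -308250 + 220431 = -87819$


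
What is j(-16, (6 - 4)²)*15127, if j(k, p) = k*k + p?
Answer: 3933020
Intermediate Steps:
j(k, p) = p + k² (j(k, p) = k² + p = p + k²)
j(-16, (6 - 4)²)*15127 = ((6 - 4)² + (-16)²)*15127 = (2² + 256)*15127 = (4 + 256)*15127 = 260*15127 = 3933020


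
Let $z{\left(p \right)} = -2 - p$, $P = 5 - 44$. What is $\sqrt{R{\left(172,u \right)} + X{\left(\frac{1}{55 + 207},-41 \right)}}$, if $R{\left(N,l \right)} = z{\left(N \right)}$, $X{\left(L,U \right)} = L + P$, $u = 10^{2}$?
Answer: $\frac{i \sqrt{14620910}}{262} \approx 14.594 i$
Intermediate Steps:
$P = -39$ ($P = 5 - 44 = -39$)
$u = 100$
$X{\left(L,U \right)} = -39 + L$ ($X{\left(L,U \right)} = L - 39 = -39 + L$)
$R{\left(N,l \right)} = -2 - N$
$\sqrt{R{\left(172,u \right)} + X{\left(\frac{1}{55 + 207},-41 \right)}} = \sqrt{\left(-2 - 172\right) - \left(39 - \frac{1}{55 + 207}\right)} = \sqrt{\left(-2 - 172\right) - \left(39 - \frac{1}{262}\right)} = \sqrt{-174 + \left(-39 + \frac{1}{262}\right)} = \sqrt{-174 - \frac{10217}{262}} = \sqrt{- \frac{55805}{262}} = \frac{i \sqrt{14620910}}{262}$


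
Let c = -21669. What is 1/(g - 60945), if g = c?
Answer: -1/82614 ≈ -1.2104e-5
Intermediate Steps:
g = -21669
1/(g - 60945) = 1/(-21669 - 60945) = 1/(-82614) = -1/82614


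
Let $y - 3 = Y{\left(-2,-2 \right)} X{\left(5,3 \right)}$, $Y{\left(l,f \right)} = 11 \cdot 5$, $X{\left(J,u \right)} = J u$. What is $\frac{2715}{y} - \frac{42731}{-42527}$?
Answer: $\frac{2186117}{510324} \approx 4.2838$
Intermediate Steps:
$Y{\left(l,f \right)} = 55$
$y = 828$ ($y = 3 + 55 \cdot 5 \cdot 3 = 3 + 55 \cdot 15 = 3 + 825 = 828$)
$\frac{2715}{y} - \frac{42731}{-42527} = \frac{2715}{828} - \frac{42731}{-42527} = 2715 \cdot \frac{1}{828} - - \frac{42731}{42527} = \frac{905}{276} + \frac{42731}{42527} = \frac{2186117}{510324}$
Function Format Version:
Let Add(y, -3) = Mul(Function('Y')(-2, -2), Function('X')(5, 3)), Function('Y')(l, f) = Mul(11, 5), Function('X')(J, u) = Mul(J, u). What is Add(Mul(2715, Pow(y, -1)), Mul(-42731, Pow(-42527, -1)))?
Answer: Rational(2186117, 510324) ≈ 4.2838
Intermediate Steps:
Function('Y')(l, f) = 55
y = 828 (y = Add(3, Mul(55, Mul(5, 3))) = Add(3, Mul(55, 15)) = Add(3, 825) = 828)
Add(Mul(2715, Pow(y, -1)), Mul(-42731, Pow(-42527, -1))) = Add(Mul(2715, Pow(828, -1)), Mul(-42731, Pow(-42527, -1))) = Add(Mul(2715, Rational(1, 828)), Mul(-42731, Rational(-1, 42527))) = Add(Rational(905, 276), Rational(42731, 42527)) = Rational(2186117, 510324)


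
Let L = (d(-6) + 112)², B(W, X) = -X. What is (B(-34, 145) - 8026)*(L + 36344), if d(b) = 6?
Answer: -410739828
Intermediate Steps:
L = 13924 (L = (6 + 112)² = 118² = 13924)
(B(-34, 145) - 8026)*(L + 36344) = (-1*145 - 8026)*(13924 + 36344) = (-145 - 8026)*50268 = -8171*50268 = -410739828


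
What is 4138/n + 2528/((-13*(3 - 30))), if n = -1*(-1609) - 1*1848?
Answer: -848246/83889 ≈ -10.112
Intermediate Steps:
n = -239 (n = 1609 - 1848 = -239)
4138/n + 2528/((-13*(3 - 30))) = 4138/(-239) + 2528/((-13*(3 - 30))) = 4138*(-1/239) + 2528/((-13*(-27))) = -4138/239 + 2528/351 = -848246/83889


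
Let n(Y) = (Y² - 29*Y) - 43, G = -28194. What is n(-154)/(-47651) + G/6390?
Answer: -253880084/50748315 ≈ -5.0027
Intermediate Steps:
n(Y) = -43 + Y² - 29*Y
n(-154)/(-47651) + G/6390 = (-43 + (-154)² - 29*(-154))/(-47651) - 28194/6390 = (-43 + 23716 + 4466)*(-1/47651) - 28194*1/6390 = 28139*(-1/47651) - 4699/1065 = -28139/47651 - 4699/1065 = -253880084/50748315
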